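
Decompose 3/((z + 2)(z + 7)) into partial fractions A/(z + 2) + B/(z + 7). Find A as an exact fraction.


Step 1: Multiply both sides by (z + 2) and set z = -2
Step 2: A = 3 / (-2 + 7)
Step 3: A = 3 / 5
Step 4: A = 3/5

3/5


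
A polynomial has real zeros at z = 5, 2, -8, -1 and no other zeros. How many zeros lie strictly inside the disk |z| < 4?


Step 1: Check each root:
  z = 5: |5| = 5 >= 4
  z = 2: |2| = 2 < 4
  z = -8: |-8| = 8 >= 4
  z = -1: |-1| = 1 < 4
Step 2: Count = 2

2


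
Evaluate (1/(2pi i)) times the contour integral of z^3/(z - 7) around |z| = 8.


Step 1: f(z) = z^3, a = 7 is inside |z| = 8
Step 2: By Cauchy integral formula: (1/(2pi*i)) * integral = f(a)
Step 3: f(7) = 7^3 = 343

343


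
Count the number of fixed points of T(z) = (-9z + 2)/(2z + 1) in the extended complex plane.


Step 1: Fixed points satisfy T(z) = z
Step 2: 2z^2 + 10z - 2 = 0
Step 3: Discriminant = 10^2 - 4*2*(-2) = 116
Step 4: Number of fixed points = 2

2


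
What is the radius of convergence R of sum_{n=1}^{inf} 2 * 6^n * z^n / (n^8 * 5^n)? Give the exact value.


Step 1: General term a_n = 2 * 6^n / (n^8 * 5^n)
Step 2: By the root test, |a_n|^(1/n) = 2^(1/n) * 6 / (n^(8/n) * 5) -> 6/5 as n -> infinity (since 2^(1/n) -> 1 and n^(8/n) -> 1)
Step 3: R = 1/lim|a_n|^(1/n) = 5/6

5/6


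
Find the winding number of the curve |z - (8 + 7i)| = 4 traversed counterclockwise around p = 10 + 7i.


Step 1: Center c = (8, 7), radius = 4
Step 2: |p - c|^2 = 2^2 + 0^2 = 4
Step 3: r^2 = 16
Step 4: |p-c| < r so winding number = 1

1


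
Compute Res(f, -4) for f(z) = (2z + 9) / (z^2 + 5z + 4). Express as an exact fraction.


Step 1: Q(z) = z^2 + 5z + 4 = (z + 4)(z + 1)
Step 2: Q'(z) = 2z + 5
Step 3: Q'(-4) = -3, P(-4) = 1
Step 4: Res = P(-4)/Q'(-4) = 1/(-3) = -1/3

-1/3


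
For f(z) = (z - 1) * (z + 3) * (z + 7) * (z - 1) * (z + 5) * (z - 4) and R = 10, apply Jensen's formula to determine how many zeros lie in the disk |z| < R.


Jensen's formula: (1/2pi)*integral log|f(Re^it)|dt = log|f(0)| + sum_{|a_k|<R} log(R/|a_k|)
Step 1: f(0) = (-1) * 3 * 7 * (-1) * 5 * (-4) = -420
Step 2: log|f(0)| = log|1| + log|-3| + log|-7| + log|1| + log|-5| + log|4| = 6.0403
Step 3: Zeros inside |z| < 10: 1, -3, -7, 1, -5, 4
Step 4: Jensen sum = log(10/1) + log(10/3) + log(10/7) + log(10/1) + log(10/5) + log(10/4) = 7.7753
Step 5: n(R) = number of terms in the Jensen sum = count of zeros inside |z| < 10 = 6

6


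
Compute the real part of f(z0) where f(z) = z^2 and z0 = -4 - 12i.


Step 1: z0 = -4 - 12i
Step 2: z0^2 = (-4)^2 - (-12)^2 + 96i
Step 3: real part = 16 - 144 = -128

-128


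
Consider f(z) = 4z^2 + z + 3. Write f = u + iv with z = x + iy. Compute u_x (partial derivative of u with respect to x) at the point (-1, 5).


Step 1: f(z) = 4(x+iy)^2 + (x+iy) + 3
Step 2: u = 4(x^2 - y^2) + x + 3
Step 3: u_x = 8x + 1
Step 4: At (-1, 5): u_x = -8 + 1 = -7

-7


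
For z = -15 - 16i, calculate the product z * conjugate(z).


Step 1: conj(z) = -15 + 16i
Step 2: z * conj(z) = (-15)^2 + (-16)^2
Step 3: = 225 + 256 = 481

481


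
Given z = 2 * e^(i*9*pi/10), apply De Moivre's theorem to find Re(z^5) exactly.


Step 1: By De Moivre's theorem, z^5 = 2^5 * e^(i*5*9*pi/10) = 32 * (cos(9*pi/2) + i*sin(9*pi/2))
Step 2: |z|^5 = 2^5 = 32
Step 3: Reduce the angle mod 2*pi: 9*pi/2 - 4*pi = pi/2
Step 4: cos(pi/2) = 0
Step 5: Re(z^5) = 32 * 0 = 0

0


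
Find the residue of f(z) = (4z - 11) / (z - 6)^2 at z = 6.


Step 1: Pole of order 2 at z = 6
Step 2: Res = lim d/dz [(z - 6)^2 * f(z)] as z -> 6
Step 3: (z - 6)^2 * f(z) = 4z - 11
Step 4: d/dz[4z - 11] = 4

4


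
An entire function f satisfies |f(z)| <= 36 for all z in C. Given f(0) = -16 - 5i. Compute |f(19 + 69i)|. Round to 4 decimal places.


Step 1: By Liouville's theorem, a bounded entire function is constant.
Step 2: f(z) = f(0) = -16 - 5i for all z.
Step 3: |f(w)| = |-16 - 5i| = sqrt(256 + 25)
Step 4: = 16.7631

16.7631


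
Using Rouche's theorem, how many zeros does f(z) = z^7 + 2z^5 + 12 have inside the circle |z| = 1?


Step 1: On |z| = 1 the three terms have sizes |z^7| = 1^7 = 1, |2z^5| = 2*1^5 = 2, |12| = 12
Step 2: The dominant term is g(z) = 12; let h(z) = z^7 + 2z^5 so f = g + h
Step 3: On |z| = 1: |g| = 12 and |h| <= 1 + 2 = 3
Step 4: Since 12 > 3, |h| < |g| on |z| = 1, so by Rouche f has the same number of zeros as g inside |z| < 1
Step 5: g(z) = 12 is a nonzero constant with no zeros inside |z| < 1. Answer = 0

0


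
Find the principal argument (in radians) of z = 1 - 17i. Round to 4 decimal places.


Step 1: z = 1 - 17i
Step 2: arg(z) = atan2(-17, 1)
Step 3: arg(z) = -1.512

-1.512


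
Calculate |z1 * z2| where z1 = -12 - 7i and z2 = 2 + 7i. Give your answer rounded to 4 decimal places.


Step 1: |z1| = sqrt((-12)^2 + (-7)^2) = sqrt(193)
Step 2: |z2| = sqrt(2^2 + 7^2) = sqrt(53)
Step 3: |z1*z2| = |z1|*|z2| = sqrt(193) * sqrt(53) = sqrt(193 * 53) = sqrt(10229)
Step 4: = 101.1385

101.1385


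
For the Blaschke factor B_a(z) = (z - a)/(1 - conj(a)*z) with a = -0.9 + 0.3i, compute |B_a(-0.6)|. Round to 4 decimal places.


Step 1: Numerator z0 - a = -0.6 - (-0.9 + 0.3i) = 0.3 - 0.3i
Step 2: Denominator 1 - conj(a)*z0 = 1 - (-0.9 - 0.3i)*(-0.6) = 0.46 - 0.18i
Step 3: |z0 - a|^2 = 0.3^2 + (-0.3)^2 = 0.18; |1 - conj(a)*z0|^2 = 0.46^2 + (-0.18)^2 = 0.244
Step 4: |B_a(-0.6)| = sqrt(0.18 / 0.244) = sqrt(0.737705)
Step 5: = 0.8589

0.8589


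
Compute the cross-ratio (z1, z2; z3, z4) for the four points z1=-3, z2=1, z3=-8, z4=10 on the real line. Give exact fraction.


Step 1: (z1-z3)(z2-z4) = 5 * (-9) = -45
Step 2: (z1-z4)(z2-z3) = (-13) * 9 = -117
Step 3: Cross-ratio = 45/117 = 5/13

5/13


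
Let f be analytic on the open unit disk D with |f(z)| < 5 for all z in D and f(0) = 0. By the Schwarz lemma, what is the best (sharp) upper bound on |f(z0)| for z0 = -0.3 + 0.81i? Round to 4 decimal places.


Step 1: g = f/5 maps D -> D with g(0) = 0, so by the Schwarz lemma |g(z)| <= |z|, i.e. |f(z)| <= 5|z|; this is sharp (f(z) = 5z).
Step 2: |z0|^2 = (-0.3)^2 + 0.81^2 = 0.7461
Step 3: |z0| = sqrt(0.7461) = 0.863771
Step 4: Best bound = 5 * |z0| = 5 * 0.863771 = 4.3189

4.3189


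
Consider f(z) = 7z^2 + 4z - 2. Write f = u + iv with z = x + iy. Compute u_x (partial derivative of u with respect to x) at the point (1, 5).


Step 1: f(z) = 7(x+iy)^2 + 4(x+iy) - 2
Step 2: u = 7(x^2 - y^2) + 4x - 2
Step 3: u_x = 14x + 4
Step 4: At (1, 5): u_x = 14 + 4 = 18

18


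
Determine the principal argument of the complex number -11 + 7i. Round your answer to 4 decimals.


Step 1: z = -11 + 7i
Step 2: arg(z) = atan2(7, -11)
Step 3: arg(z) = 2.5749

2.5749


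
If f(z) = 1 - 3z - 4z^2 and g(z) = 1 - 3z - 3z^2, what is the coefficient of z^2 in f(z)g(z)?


Step 1: z^2 term in f*g comes from: (1)*(-3z^2) + (-3z)*(-3z) + (-4z^2)*(1)
Step 2: = -3 + 9 - 4
Step 3: = 2

2


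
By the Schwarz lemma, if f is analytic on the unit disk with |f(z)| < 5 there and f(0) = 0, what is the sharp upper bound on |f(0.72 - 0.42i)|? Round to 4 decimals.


Step 1: g = f/5 maps D -> D with g(0) = 0, so by the Schwarz lemma |g(z)| <= |z|, i.e. |f(z)| <= 5|z|; this is sharp (f(z) = 5z).
Step 2: |z0|^2 = 0.72^2 + (-0.42)^2 = 0.6948
Step 3: |z0| = sqrt(0.6948) = 0.833547
Step 4: Best bound = 5 * |z0| = 5 * 0.833547 = 4.1677

4.1677


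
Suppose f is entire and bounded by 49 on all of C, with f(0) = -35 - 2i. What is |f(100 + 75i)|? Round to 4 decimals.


Step 1: By Liouville's theorem, a bounded entire function is constant.
Step 2: f(z) = f(0) = -35 - 2i for all z.
Step 3: |f(w)| = |-35 - 2i| = sqrt(1225 + 4)
Step 4: = 35.0571

35.0571


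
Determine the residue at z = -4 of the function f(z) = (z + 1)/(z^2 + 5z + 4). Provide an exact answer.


Step 1: Q(z) = z^2 + 5z + 4 = (z + 4)(z + 1)
Step 2: Q'(z) = 2z + 5
Step 3: Q'(-4) = -3, P(-4) = -3
Step 4: Res = P(-4)/Q'(-4) = -3/(-3) = 1

1


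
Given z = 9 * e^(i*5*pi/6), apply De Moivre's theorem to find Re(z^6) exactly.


Step 1: By De Moivre's theorem, z^6 = 9^6 * e^(i*6*5*pi/6) = 531441 * (cos(5*pi) + i*sin(5*pi))
Step 2: |z|^6 = 9^6 = 531441
Step 3: Reduce the angle mod 2*pi: 5*pi - 4*pi = pi
Step 4: cos(pi) = -1
Step 5: Re(z^6) = 531441 * (-1) = -531441

-531441


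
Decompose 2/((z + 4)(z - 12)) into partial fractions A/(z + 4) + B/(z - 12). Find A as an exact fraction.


Step 1: Multiply both sides by (z + 4) and set z = -4
Step 2: A = 2 / (-4 - 12)
Step 3: A = 2 / (-16)
Step 4: A = -1/8

-1/8


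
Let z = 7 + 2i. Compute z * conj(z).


Step 1: conj(z) = 7 - 2i
Step 2: z * conj(z) = 7^2 + 2^2
Step 3: = 49 + 4 = 53

53


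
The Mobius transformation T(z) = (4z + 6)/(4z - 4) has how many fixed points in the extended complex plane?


Step 1: Fixed points satisfy T(z) = z
Step 2: 4z^2 - 8z - 6 = 0
Step 3: Discriminant = (-8)^2 - 4*4*(-6) = 160
Step 4: Number of fixed points = 2

2


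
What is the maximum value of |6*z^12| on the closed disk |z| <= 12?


Step 1: On |z| = 12, |f(z)| = 6 * |z|^12 = 6 * 12^12
Step 2: By maximum modulus principle, maximum is on boundary.
Step 3: Maximum = 6 * 8916100448256 = 53496602689536

53496602689536


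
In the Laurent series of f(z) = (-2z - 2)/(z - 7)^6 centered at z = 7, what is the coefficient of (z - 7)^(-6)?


Step 1: Write the numerator in powers of (z - 7): -2z - 2 = -2(z - 7) + (-2*7 - 2) = -2(z - 7) - 16
Step 2: Divide by (z - 7)^6: f(z) = -16(z - 7)^(-6) - 2(z - 7)^(-5)
Step 3: This finite sum is the Laurent series of f about z = 7.
Step 4: Coefficient of (z - 7)^(-6) = -2*7 - 2 = -16

-16


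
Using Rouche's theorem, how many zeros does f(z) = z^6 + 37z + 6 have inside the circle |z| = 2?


Step 1: On |z| = 2 the three terms have sizes |z^6| = 2^6 = 64, |37z| = 37*2 = 74, |6| = 6
Step 2: The dominant term is g(z) = 37z; let h(z) = z^6 + 6 so f = g + h
Step 3: On |z| = 2: |g| = 74 and |h| <= 64 + 6 = 70
Step 4: Since 74 > 70, |h| < |g| on |z| = 2, so by Rouche f has the same number of zeros as g inside |z| < 2
Step 5: g(z) = 37z has 1 zero (at the origin, multiplicity 1) inside |z| < 2. Answer = 1

1


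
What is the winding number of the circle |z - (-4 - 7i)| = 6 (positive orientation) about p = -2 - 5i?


Step 1: Center c = (-4, -7), radius = 6
Step 2: |p - c|^2 = 2^2 + 2^2 = 8
Step 3: r^2 = 36
Step 4: |p-c| < r so winding number = 1

1


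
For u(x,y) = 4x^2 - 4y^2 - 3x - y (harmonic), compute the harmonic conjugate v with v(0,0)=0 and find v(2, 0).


Step 1: v_x = -u_y = 8y + 1
Step 2: v_y = u_x = 8x - 3
Step 3: v = 8xy + x - 3y + C
Step 4: v(0,0) = 0 => C = 0
Step 5: v(2, 0) = 2

2


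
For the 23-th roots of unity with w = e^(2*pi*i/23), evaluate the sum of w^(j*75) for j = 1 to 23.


Step 1: The sum sum_{j=1}^{n} w^(k*j) equals n if n | k, else 0.
Step 2: Here n = 23, k = 75
Step 3: Does n divide k? 23 | 75 -> False
Step 4: Sum = 0

0


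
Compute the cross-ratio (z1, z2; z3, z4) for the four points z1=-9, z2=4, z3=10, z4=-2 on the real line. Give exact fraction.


Step 1: (z1-z3)(z2-z4) = (-19) * 6 = -114
Step 2: (z1-z4)(z2-z3) = (-7) * (-6) = 42
Step 3: Cross-ratio = -114/42 = -19/7

-19/7


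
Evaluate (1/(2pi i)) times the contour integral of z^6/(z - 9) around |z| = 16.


Step 1: f(z) = z^6, a = 9 is inside |z| = 16
Step 2: By Cauchy integral formula: (1/(2pi*i)) * integral = f(a)
Step 3: f(9) = 9^6 = 531441

531441


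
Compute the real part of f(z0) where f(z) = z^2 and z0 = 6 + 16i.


Step 1: z0 = 6 + 16i
Step 2: z0^2 = 6^2 - 16^2 + 192i
Step 3: real part = 36 - 256 = -220

-220


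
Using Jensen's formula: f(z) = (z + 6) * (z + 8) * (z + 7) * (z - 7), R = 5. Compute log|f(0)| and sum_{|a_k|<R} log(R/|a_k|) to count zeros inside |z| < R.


Jensen's formula: (1/2pi)*integral log|f(Re^it)|dt = log|f(0)| + sum_{|a_k|<R} log(R/|a_k|)
Step 1: f(0) = 6 * 8 * 7 * (-7) = -2352
Step 2: log|f(0)| = log|-6| + log|-8| + log|-7| + log|7| = 7.763
Step 3: Zeros inside |z| < 5: none
Step 4: Jensen sum = (empty sum) = 0
Step 5: n(R) = number of terms in the Jensen sum = count of zeros inside |z| < 5 = 0

0


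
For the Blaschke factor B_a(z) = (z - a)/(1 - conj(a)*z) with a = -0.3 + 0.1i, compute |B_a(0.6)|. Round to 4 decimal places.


Step 1: Numerator z0 - a = 0.6 - (-0.3 + 0.1i) = 0.9 - 0.1i
Step 2: Denominator 1 - conj(a)*z0 = 1 - (-0.3 - 0.1i)*0.6 = 1.18 + 0.06i
Step 3: |z0 - a|^2 = 0.9^2 + (-0.1)^2 = 0.82; |1 - conj(a)*z0|^2 = 1.18^2 + 0.06^2 = 1.396
Step 4: |B_a(0.6)| = sqrt(0.82 / 1.396) = sqrt(0.587393)
Step 5: = 0.7664

0.7664


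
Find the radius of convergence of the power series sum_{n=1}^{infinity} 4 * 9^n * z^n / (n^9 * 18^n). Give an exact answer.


Step 1: General term a_n = 4 * 9^n / (n^9 * 18^n)
Step 2: By the root test, |a_n|^(1/n) = 4^(1/n) * 9 / (n^(9/n) * 18) -> 9/18 as n -> infinity (since 4^(1/n) -> 1 and n^(9/n) -> 1)
Step 3: R = 1/lim|a_n|^(1/n) = 18/9 = 2

2


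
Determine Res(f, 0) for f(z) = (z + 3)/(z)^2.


Step 1: Pole of order 2 at z = 0
Step 2: Res = lim d/dz [(z)^2 * f(z)] as z -> 0
Step 3: (z)^2 * f(z) = z + 3
Step 4: d/dz[z + 3] = 1

1


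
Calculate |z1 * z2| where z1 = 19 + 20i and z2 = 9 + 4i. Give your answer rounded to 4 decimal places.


Step 1: |z1| = sqrt(19^2 + 20^2) = sqrt(761)
Step 2: |z2| = sqrt(9^2 + 4^2) = sqrt(97)
Step 3: |z1*z2| = |z1|*|z2| = sqrt(761) * sqrt(97) = sqrt(761 * 97) = sqrt(73817)
Step 4: = 271.6928

271.6928


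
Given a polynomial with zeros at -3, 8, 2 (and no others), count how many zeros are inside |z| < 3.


Step 1: Check each root:
  z = -3: |-3| = 3 >= 3
  z = 8: |8| = 8 >= 3
  z = 2: |2| = 2 < 3
Step 2: Count = 1

1


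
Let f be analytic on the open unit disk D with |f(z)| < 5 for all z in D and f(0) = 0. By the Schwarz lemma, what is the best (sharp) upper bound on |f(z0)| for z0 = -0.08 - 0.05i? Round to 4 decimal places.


Step 1: g = f/5 maps D -> D with g(0) = 0, so by the Schwarz lemma |g(z)| <= |z|, i.e. |f(z)| <= 5|z|; this is sharp (f(z) = 5z).
Step 2: |z0|^2 = (-0.08)^2 + (-0.05)^2 = 0.0089
Step 3: |z0| = sqrt(0.0089) = 0.09434
Step 4: Best bound = 5 * |z0| = 5 * 0.09434 = 0.4717

0.4717


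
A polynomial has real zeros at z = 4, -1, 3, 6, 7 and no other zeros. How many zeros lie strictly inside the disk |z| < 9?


Step 1: Check each root:
  z = 4: |4| = 4 < 9
  z = -1: |-1| = 1 < 9
  z = 3: |3| = 3 < 9
  z = 6: |6| = 6 < 9
  z = 7: |7| = 7 < 9
Step 2: Count = 5

5


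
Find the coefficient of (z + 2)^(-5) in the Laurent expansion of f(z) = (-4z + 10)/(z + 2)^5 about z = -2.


Step 1: Write the numerator in powers of (z + 2): -4z + 10 = -4(z + 2) + (-4*(-2) + 10) = -4(z + 2) + 18
Step 2: Divide by (z + 2)^5: f(z) = 18(z + 2)^(-5) - 4(z + 2)^(-4)
Step 3: This finite sum is the Laurent series of f about z = -2.
Step 4: Coefficient of (z + 2)^(-5) = -4*(-2) + 10 = 18

18


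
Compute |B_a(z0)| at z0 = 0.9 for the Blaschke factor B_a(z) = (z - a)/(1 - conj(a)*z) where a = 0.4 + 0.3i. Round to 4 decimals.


Step 1: Numerator z0 - a = 0.9 - (0.4 + 0.3i) = 0.5 - 0.3i
Step 2: Denominator 1 - conj(a)*z0 = 1 - (0.4 - 0.3i)*0.9 = 0.64 + 0.27i
Step 3: |z0 - a|^2 = 0.5^2 + (-0.3)^2 = 0.34; |1 - conj(a)*z0|^2 = 0.64^2 + 0.27^2 = 0.4825
Step 4: |B_a(0.9)| = sqrt(0.34 / 0.4825) = sqrt(0.704663)
Step 5: = 0.8394

0.8394


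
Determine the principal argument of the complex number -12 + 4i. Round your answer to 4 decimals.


Step 1: z = -12 + 4i
Step 2: arg(z) = atan2(4, -12)
Step 3: arg(z) = 2.8198

2.8198


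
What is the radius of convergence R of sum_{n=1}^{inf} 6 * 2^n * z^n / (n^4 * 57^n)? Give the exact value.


Step 1: General term a_n = 6 * 2^n / (n^4 * 57^n)
Step 2: By the root test, |a_n|^(1/n) = 6^(1/n) * 2 / (n^(4/n) * 57) -> 2/57 as n -> infinity (since 6^(1/n) -> 1 and n^(4/n) -> 1)
Step 3: R = 1/lim|a_n|^(1/n) = 57/2

57/2


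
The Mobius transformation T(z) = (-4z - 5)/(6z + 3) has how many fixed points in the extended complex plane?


Step 1: Fixed points satisfy T(z) = z
Step 2: 6z^2 + 7z + 5 = 0
Step 3: Discriminant = 7^2 - 4*6*5 = -71
Step 4: Number of fixed points = 2

2


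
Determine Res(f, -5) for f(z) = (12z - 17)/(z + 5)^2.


Step 1: Pole of order 2 at z = -5
Step 2: Res = lim d/dz [(z + 5)^2 * f(z)] as z -> -5
Step 3: (z + 5)^2 * f(z) = 12z - 17
Step 4: d/dz[12z - 17] = 12

12


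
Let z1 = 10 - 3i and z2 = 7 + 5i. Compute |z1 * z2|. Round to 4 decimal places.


Step 1: |z1| = sqrt(10^2 + (-3)^2) = sqrt(109)
Step 2: |z2| = sqrt(7^2 + 5^2) = sqrt(74)
Step 3: |z1*z2| = |z1|*|z2| = sqrt(109) * sqrt(74) = sqrt(109 * 74) = sqrt(8066)
Step 4: = 89.8109

89.8109


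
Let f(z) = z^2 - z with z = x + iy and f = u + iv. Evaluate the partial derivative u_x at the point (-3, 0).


Step 1: f(z) = (x+iy)^2 - (x+iy) + 0
Step 2: u = (x^2 - y^2) - x + 0
Step 3: u_x = 2x - 1
Step 4: At (-3, 0): u_x = -6 - 1 = -7

-7


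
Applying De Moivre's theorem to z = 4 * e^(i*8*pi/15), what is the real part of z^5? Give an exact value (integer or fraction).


Step 1: By De Moivre's theorem, z^5 = 4^5 * e^(i*5*8*pi/15) = 1024 * (cos(8*pi/3) + i*sin(8*pi/3))
Step 2: |z|^5 = 4^5 = 1024
Step 3: Reduce the angle mod 2*pi: 8*pi/3 - 2*pi = 2*pi/3
Step 4: cos(2*pi/3) = -1/2
Step 5: Re(z^5) = 1024 * (-1/2) = -512

-512


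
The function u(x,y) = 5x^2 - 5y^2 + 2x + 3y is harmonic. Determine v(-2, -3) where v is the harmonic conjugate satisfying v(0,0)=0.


Step 1: v_x = -u_y = 10y - 3
Step 2: v_y = u_x = 10x + 2
Step 3: v = 10xy - 3x + 2y + C
Step 4: v(0,0) = 0 => C = 0
Step 5: v(-2, -3) = 60

60


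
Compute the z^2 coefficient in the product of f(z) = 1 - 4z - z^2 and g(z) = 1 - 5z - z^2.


Step 1: z^2 term in f*g comes from: (1)*(-z^2) + (-4z)*(-5z) + (-z^2)*(1)
Step 2: = -1 + 20 - 1
Step 3: = 18

18


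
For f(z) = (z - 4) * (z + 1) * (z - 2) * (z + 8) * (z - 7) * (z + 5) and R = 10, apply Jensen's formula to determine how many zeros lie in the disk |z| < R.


Jensen's formula: (1/2pi)*integral log|f(Re^it)|dt = log|f(0)| + sum_{|a_k|<R} log(R/|a_k|)
Step 1: f(0) = (-4) * 1 * (-2) * 8 * (-7) * 5 = -2240
Step 2: log|f(0)| = log|4| + log|-1| + log|2| + log|-8| + log|7| + log|-5| = 7.7142
Step 3: Zeros inside |z| < 10: 4, -1, 2, -8, 7, -5
Step 4: Jensen sum = log(10/4) + log(10/1) + log(10/2) + log(10/8) + log(10/7) + log(10/5) = 6.1013
Step 5: n(R) = number of terms in the Jensen sum = count of zeros inside |z| < 10 = 6

6


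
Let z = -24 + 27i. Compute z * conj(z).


Step 1: conj(z) = -24 - 27i
Step 2: z * conj(z) = (-24)^2 + 27^2
Step 3: = 576 + 729 = 1305

1305


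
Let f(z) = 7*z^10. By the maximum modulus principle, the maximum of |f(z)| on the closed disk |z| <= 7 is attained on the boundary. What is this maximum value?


Step 1: On |z| = 7, |f(z)| = 7 * |z|^10 = 7 * 7^10
Step 2: By maximum modulus principle, maximum is on boundary.
Step 3: Maximum = 7 * 282475249 = 1977326743

1977326743


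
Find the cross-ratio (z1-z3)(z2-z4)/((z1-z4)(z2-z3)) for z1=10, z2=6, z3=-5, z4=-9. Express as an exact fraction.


Step 1: (z1-z3)(z2-z4) = 15 * 15 = 225
Step 2: (z1-z4)(z2-z3) = 19 * 11 = 209
Step 3: Cross-ratio = 225/209 = 225/209

225/209


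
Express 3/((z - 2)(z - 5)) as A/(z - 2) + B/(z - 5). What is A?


Step 1: Multiply both sides by (z - 2) and set z = 2
Step 2: A = 3 / (2 - 5)
Step 3: A = 3 / (-3)
Step 4: A = -1

-1


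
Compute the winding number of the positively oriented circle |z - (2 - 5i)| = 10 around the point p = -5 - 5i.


Step 1: Center c = (2, -5), radius = 10
Step 2: |p - c|^2 = (-7)^2 + 0^2 = 49
Step 3: r^2 = 100
Step 4: |p-c| < r so winding number = 1

1


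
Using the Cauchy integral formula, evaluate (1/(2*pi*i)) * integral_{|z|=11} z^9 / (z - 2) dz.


Step 1: f(z) = z^9, a = 2 is inside |z| = 11
Step 2: By Cauchy integral formula: (1/(2pi*i)) * integral = f(a)
Step 3: f(2) = 2^9 = 512

512


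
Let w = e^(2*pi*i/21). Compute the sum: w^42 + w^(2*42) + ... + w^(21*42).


Step 1: The sum sum_{j=1}^{n} w^(k*j) equals n if n | k, else 0.
Step 2: Here n = 21, k = 42
Step 3: Does n divide k? 21 | 42 -> True
Step 4: Sum = 21

21


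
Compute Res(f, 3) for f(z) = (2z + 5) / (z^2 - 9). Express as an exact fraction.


Step 1: Q(z) = z^2 - 9 = (z - 3)(z + 3)
Step 2: Q'(z) = 2z
Step 3: Q'(3) = 6, P(3) = 11
Step 4: Res = P(3)/Q'(3) = 11/6 = 11/6

11/6


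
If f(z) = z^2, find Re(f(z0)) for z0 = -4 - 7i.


Step 1: z0 = -4 - 7i
Step 2: z0^2 = (-4)^2 - (-7)^2 + 56i
Step 3: real part = 16 - 49 = -33

-33


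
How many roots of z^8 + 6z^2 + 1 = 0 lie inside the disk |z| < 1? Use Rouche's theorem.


Step 1: On |z| = 1 the three terms have sizes |z^8| = 1^8 = 1, |6z^2| = 6*1^2 = 6, |1| = 1
Step 2: The dominant term is g(z) = 6z^2; let h(z) = z^8 + 1 so f = g + h
Step 3: On |z| = 1: |g| = 6 and |h| <= 1 + 1 = 2
Step 4: Since 6 > 2, |h| < |g| on |z| = 1, so by Rouche f has the same number of zeros as g inside |z| < 1
Step 5: g(z) = 6z^2 has 2 zeros (at the origin, multiplicity 2) inside |z| < 1. Answer = 2

2


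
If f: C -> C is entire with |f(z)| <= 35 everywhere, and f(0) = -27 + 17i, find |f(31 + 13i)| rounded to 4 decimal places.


Step 1: By Liouville's theorem, a bounded entire function is constant.
Step 2: f(z) = f(0) = -27 + 17i for all z.
Step 3: |f(w)| = |-27 + 17i| = sqrt(729 + 289)
Step 4: = 31.9061

31.9061


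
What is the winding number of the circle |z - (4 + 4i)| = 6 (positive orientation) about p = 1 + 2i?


Step 1: Center c = (4, 4), radius = 6
Step 2: |p - c|^2 = (-3)^2 + (-2)^2 = 13
Step 3: r^2 = 36
Step 4: |p-c| < r so winding number = 1

1


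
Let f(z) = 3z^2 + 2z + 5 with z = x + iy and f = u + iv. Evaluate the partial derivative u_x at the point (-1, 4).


Step 1: f(z) = 3(x+iy)^2 + 2(x+iy) + 5
Step 2: u = 3(x^2 - y^2) + 2x + 5
Step 3: u_x = 6x + 2
Step 4: At (-1, 4): u_x = -6 + 2 = -4

-4


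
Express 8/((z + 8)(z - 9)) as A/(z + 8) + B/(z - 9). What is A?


Step 1: Multiply both sides by (z + 8) and set z = -8
Step 2: A = 8 / (-8 - 9)
Step 3: A = 8 / (-17)
Step 4: A = -8/17

-8/17


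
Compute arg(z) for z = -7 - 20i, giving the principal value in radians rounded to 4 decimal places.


Step 1: z = -7 - 20i
Step 2: arg(z) = atan2(-20, -7)
Step 3: arg(z) = -1.9075

-1.9075


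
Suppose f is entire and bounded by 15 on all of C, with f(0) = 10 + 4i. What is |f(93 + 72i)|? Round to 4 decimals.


Step 1: By Liouville's theorem, a bounded entire function is constant.
Step 2: f(z) = f(0) = 10 + 4i for all z.
Step 3: |f(w)| = |10 + 4i| = sqrt(100 + 16)
Step 4: = 10.7703

10.7703


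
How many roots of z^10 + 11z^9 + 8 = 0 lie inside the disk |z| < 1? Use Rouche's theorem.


Step 1: On |z| = 1 the three terms have sizes |z^10| = 1^10 = 1, |11z^9| = 11*1^9 = 11, |8| = 8
Step 2: The dominant term is g(z) = 11z^9; let h(z) = z^10 + 8 so f = g + h
Step 3: On |z| = 1: |g| = 11 and |h| <= 1 + 8 = 9
Step 4: Since 11 > 9, |h| < |g| on |z| = 1, so by Rouche f has the same number of zeros as g inside |z| < 1
Step 5: g(z) = 11z^9 has 9 zeros (at the origin, multiplicity 9) inside |z| < 1. Answer = 9

9


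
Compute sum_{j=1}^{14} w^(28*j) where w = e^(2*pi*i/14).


Step 1: The sum sum_{j=1}^{n} w^(k*j) equals n if n | k, else 0.
Step 2: Here n = 14, k = 28
Step 3: Does n divide k? 14 | 28 -> True
Step 4: Sum = 14

14


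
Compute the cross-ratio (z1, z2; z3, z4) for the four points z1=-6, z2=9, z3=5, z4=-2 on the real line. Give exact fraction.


Step 1: (z1-z3)(z2-z4) = (-11) * 11 = -121
Step 2: (z1-z4)(z2-z3) = (-4) * 4 = -16
Step 3: Cross-ratio = 121/16 = 121/16

121/16


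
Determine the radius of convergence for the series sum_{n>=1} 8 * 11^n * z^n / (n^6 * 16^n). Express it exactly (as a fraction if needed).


Step 1: General term a_n = 8 * 11^n / (n^6 * 16^n)
Step 2: By the root test, |a_n|^(1/n) = 8^(1/n) * 11 / (n^(6/n) * 16) -> 11/16 as n -> infinity (since 8^(1/n) -> 1 and n^(6/n) -> 1)
Step 3: R = 1/lim|a_n|^(1/n) = 16/11

16/11


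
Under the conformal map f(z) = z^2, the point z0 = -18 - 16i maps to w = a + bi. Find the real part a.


Step 1: z0 = -18 - 16i
Step 2: z0^2 = (-18)^2 - (-16)^2 + 576i
Step 3: real part = 324 - 256 = 68

68


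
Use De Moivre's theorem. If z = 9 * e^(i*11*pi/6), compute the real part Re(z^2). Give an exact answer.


Step 1: By De Moivre's theorem, z^2 = 9^2 * e^(i*2*11*pi/6) = 81 * (cos(11*pi/3) + i*sin(11*pi/3))
Step 2: |z|^2 = 9^2 = 81
Step 3: Reduce the angle mod 2*pi: 11*pi/3 - 2*pi = 5*pi/3
Step 4: cos(5*pi/3) = 1/2
Step 5: Re(z^2) = 81 * 1/2 = 81/2

81/2


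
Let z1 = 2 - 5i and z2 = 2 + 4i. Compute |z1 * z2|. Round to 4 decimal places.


Step 1: |z1| = sqrt(2^2 + (-5)^2) = sqrt(29)
Step 2: |z2| = sqrt(2^2 + 4^2) = sqrt(20)
Step 3: |z1*z2| = |z1|*|z2| = sqrt(29) * sqrt(20) = sqrt(29 * 20) = sqrt(580)
Step 4: = 24.0832

24.0832


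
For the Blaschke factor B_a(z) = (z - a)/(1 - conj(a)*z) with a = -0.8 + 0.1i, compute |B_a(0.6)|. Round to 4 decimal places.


Step 1: Numerator z0 - a = 0.6 - (-0.8 + 0.1i) = 1.4 - 0.1i
Step 2: Denominator 1 - conj(a)*z0 = 1 - (-0.8 - 0.1i)*0.6 = 1.48 + 0.06i
Step 3: |z0 - a|^2 = 1.4^2 + (-0.1)^2 = 1.97; |1 - conj(a)*z0|^2 = 1.48^2 + 0.06^2 = 2.194
Step 4: |B_a(0.6)| = sqrt(1.97 / 2.194) = sqrt(0.897903)
Step 5: = 0.9476

0.9476


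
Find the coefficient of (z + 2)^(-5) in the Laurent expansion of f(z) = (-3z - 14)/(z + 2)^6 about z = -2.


Step 1: Write the numerator in powers of (z + 2): -3z - 14 = -3(z + 2) + (-3*(-2) - 14) = -3(z + 2) - 8
Step 2: Divide by (z + 2)^6: f(z) = -8(z + 2)^(-6) - 3(z + 2)^(-5)
Step 3: This finite sum is the Laurent series of f about z = -2.
Step 4: Coefficient of (z + 2)^(-5) = coefficient of (z + 2) in the re-centred numerator = -3

-3


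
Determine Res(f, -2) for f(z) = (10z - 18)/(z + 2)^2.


Step 1: Pole of order 2 at z = -2
Step 2: Res = lim d/dz [(z + 2)^2 * f(z)] as z -> -2
Step 3: (z + 2)^2 * f(z) = 10z - 18
Step 4: d/dz[10z - 18] = 10

10


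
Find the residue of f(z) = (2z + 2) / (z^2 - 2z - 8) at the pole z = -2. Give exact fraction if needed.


Step 1: Q(z) = z^2 - 2z - 8 = (z + 2)(z - 4)
Step 2: Q'(z) = 2z - 2
Step 3: Q'(-2) = -6, P(-2) = -2
Step 4: Res = P(-2)/Q'(-2) = -2/(-6) = 1/3

1/3


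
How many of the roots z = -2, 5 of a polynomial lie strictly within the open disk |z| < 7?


Step 1: Check each root:
  z = -2: |-2| = 2 < 7
  z = 5: |5| = 5 < 7
Step 2: Count = 2

2


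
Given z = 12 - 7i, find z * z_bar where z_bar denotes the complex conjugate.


Step 1: conj(z) = 12 + 7i
Step 2: z * conj(z) = 12^2 + (-7)^2
Step 3: = 144 + 49 = 193

193


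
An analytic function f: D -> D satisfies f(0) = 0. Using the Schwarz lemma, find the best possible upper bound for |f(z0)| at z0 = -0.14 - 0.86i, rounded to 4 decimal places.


Step 1: Schwarz lemma: if f: D -> D is analytic with f(0) = 0, then |f(z)| <= |z| for all z in D, and this is sharp (f(z) = z).
Step 2: |z0|^2 = (-0.14)^2 + (-0.86)^2 = 0.7592
Step 3: |z0| = sqrt(0.7592) = 0.871321
Step 4: Best bound = |z0| = 0.8713

0.8713


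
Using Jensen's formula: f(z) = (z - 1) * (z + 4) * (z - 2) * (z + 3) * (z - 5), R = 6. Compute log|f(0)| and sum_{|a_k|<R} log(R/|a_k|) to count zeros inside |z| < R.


Jensen's formula: (1/2pi)*integral log|f(Re^it)|dt = log|f(0)| + sum_{|a_k|<R} log(R/|a_k|)
Step 1: f(0) = (-1) * 4 * (-2) * 3 * (-5) = -120
Step 2: log|f(0)| = log|1| + log|-4| + log|2| + log|-3| + log|5| = 4.7875
Step 3: Zeros inside |z| < 6: 1, -4, 2, -3, 5
Step 4: Jensen sum = log(6/1) + log(6/4) + log(6/2) + log(6/3) + log(6/5) = 4.1713
Step 5: n(R) = number of terms in the Jensen sum = count of zeros inside |z| < 6 = 5

5


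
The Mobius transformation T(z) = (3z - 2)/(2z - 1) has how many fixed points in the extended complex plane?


Step 1: Fixed points satisfy T(z) = z
Step 2: 2z^2 - 4z + 2 = 0
Step 3: Discriminant = (-4)^2 - 4*2*2 = 0
Step 4: Number of fixed points = 1

1


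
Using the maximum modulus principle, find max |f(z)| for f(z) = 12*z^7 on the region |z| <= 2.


Step 1: On |z| = 2, |f(z)| = 12 * |z|^7 = 12 * 2^7
Step 2: By maximum modulus principle, maximum is on boundary.
Step 3: Maximum = 12 * 128 = 1536

1536


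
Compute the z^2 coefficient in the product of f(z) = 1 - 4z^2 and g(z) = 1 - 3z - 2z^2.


Step 1: z^2 term in f*g comes from: (1)*(-2z^2) + (0)*(-3z) + (-4z^2)*(1)
Step 2: = -2 + 0 - 4
Step 3: = -6

-6


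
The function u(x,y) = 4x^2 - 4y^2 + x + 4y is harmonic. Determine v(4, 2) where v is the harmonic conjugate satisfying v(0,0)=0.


Step 1: v_x = -u_y = 8y - 4
Step 2: v_y = u_x = 8x + 1
Step 3: v = 8xy - 4x + y + C
Step 4: v(0,0) = 0 => C = 0
Step 5: v(4, 2) = 50

50


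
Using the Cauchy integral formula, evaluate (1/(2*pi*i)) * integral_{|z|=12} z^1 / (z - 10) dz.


Step 1: f(z) = z^1, a = 10 is inside |z| = 12
Step 2: By Cauchy integral formula: (1/(2pi*i)) * integral = f(a)
Step 3: f(10) = 10^1 = 10

10


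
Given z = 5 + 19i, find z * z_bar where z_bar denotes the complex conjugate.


Step 1: conj(z) = 5 - 19i
Step 2: z * conj(z) = 5^2 + 19^2
Step 3: = 25 + 361 = 386

386


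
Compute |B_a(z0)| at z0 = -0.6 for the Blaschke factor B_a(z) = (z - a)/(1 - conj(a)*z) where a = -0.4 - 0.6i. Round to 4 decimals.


Step 1: Numerator z0 - a = -0.6 - (-0.4 - 0.6i) = -0.2 + 0.6i
Step 2: Denominator 1 - conj(a)*z0 = 1 - (-0.4 + 0.6i)*(-0.6) = 0.76 + 0.36i
Step 3: |z0 - a|^2 = (-0.2)^2 + 0.6^2 = 0.4; |1 - conj(a)*z0|^2 = 0.76^2 + 0.36^2 = 0.7072
Step 4: |B_a(-0.6)| = sqrt(0.4 / 0.7072) = sqrt(0.565611)
Step 5: = 0.7521

0.7521


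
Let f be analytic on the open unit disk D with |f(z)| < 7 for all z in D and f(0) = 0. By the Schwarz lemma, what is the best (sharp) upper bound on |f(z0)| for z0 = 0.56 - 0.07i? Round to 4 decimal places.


Step 1: g = f/7 maps D -> D with g(0) = 0, so by the Schwarz lemma |g(z)| <= |z|, i.e. |f(z)| <= 7|z|; this is sharp (f(z) = 7z).
Step 2: |z0|^2 = 0.56^2 + (-0.07)^2 = 0.3185
Step 3: |z0| = sqrt(0.3185) = 0.564358
Step 4: Best bound = 7 * |z0| = 7 * 0.564358 = 3.9505

3.9505


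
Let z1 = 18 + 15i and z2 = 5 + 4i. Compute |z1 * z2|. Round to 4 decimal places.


Step 1: |z1| = sqrt(18^2 + 15^2) = sqrt(549)
Step 2: |z2| = sqrt(5^2 + 4^2) = sqrt(41)
Step 3: |z1*z2| = |z1|*|z2| = sqrt(549) * sqrt(41) = sqrt(549 * 41) = sqrt(22509)
Step 4: = 150.03

150.03


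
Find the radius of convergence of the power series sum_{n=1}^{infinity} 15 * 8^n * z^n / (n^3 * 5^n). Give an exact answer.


Step 1: General term a_n = 15 * 8^n / (n^3 * 5^n)
Step 2: By the root test, |a_n|^(1/n) = 15^(1/n) * 8 / (n^(3/n) * 5) -> 8/5 as n -> infinity (since 15^(1/n) -> 1 and n^(3/n) -> 1)
Step 3: R = 1/lim|a_n|^(1/n) = 5/8

5/8


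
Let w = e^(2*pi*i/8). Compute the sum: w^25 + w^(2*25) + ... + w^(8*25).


Step 1: The sum sum_{j=1}^{n} w^(k*j) equals n if n | k, else 0.
Step 2: Here n = 8, k = 25
Step 3: Does n divide k? 8 | 25 -> False
Step 4: Sum = 0

0


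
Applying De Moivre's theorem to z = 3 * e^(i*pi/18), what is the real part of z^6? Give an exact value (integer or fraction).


Step 1: By De Moivre's theorem, z^6 = 3^6 * e^(i*6*pi/18) = 729 * (cos(pi/3) + i*sin(pi/3))
Step 2: |z|^6 = 3^6 = 729
Step 3: The angle pi/3 already lies in [0, 2*pi)
Step 4: cos(pi/3) = 1/2
Step 5: Re(z^6) = 729 * 1/2 = 729/2

729/2


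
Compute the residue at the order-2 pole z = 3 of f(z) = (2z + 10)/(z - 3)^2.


Step 1: Pole of order 2 at z = 3
Step 2: Res = lim d/dz [(z - 3)^2 * f(z)] as z -> 3
Step 3: (z - 3)^2 * f(z) = 2z + 10
Step 4: d/dz[2z + 10] = 2

2


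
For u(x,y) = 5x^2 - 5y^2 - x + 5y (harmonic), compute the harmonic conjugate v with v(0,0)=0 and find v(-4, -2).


Step 1: v_x = -u_y = 10y - 5
Step 2: v_y = u_x = 10x - 1
Step 3: v = 10xy - 5x - y + C
Step 4: v(0,0) = 0 => C = 0
Step 5: v(-4, -2) = 102

102


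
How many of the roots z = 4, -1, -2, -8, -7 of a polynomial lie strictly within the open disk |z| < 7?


Step 1: Check each root:
  z = 4: |4| = 4 < 7
  z = -1: |-1| = 1 < 7
  z = -2: |-2| = 2 < 7
  z = -8: |-8| = 8 >= 7
  z = -7: |-7| = 7 >= 7
Step 2: Count = 3

3


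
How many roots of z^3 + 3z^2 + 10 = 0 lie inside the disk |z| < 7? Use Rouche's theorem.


Step 1: On |z| = 7 the three terms have sizes |z^3| = 7^3 = 343, |3z^2| = 3*7^2 = 147, |10| = 10
Step 2: The dominant term is g(z) = z^3; let h(z) = 3z^2 + 10 so f = g + h
Step 3: On |z| = 7: |g| = 343 and |h| <= 147 + 10 = 157
Step 4: Since 343 > 157, |h| < |g| on |z| = 7, so by Rouche f has the same number of zeros as g inside |z| < 7
Step 5: g(z) = z^3 has 3 zeros (all at the origin) inside |z| < 7. Answer = 3

3


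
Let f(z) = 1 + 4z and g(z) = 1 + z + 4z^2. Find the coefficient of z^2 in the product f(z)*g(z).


Step 1: z^2 term in f*g comes from: (1)*(4z^2) + (4z)*(z) + (0)*(1)
Step 2: = 4 + 4 + 0
Step 3: = 8

8


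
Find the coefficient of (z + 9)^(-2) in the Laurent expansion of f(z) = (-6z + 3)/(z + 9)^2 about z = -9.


Step 1: Write the numerator in powers of (z + 9): -6z + 3 = -6(z + 9) + (-6*(-9) + 3) = -6(z + 9) + 57
Step 2: Divide by (z + 9)^2: f(z) = 57(z + 9)^(-2) - 6(z + 9)^(-1)
Step 3: This finite sum is the Laurent series of f about z = -9.
Step 4: Coefficient of (z + 9)^(-2) = -6*(-9) + 3 = 57

57


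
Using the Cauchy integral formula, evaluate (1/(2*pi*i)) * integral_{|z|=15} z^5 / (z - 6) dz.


Step 1: f(z) = z^5, a = 6 is inside |z| = 15
Step 2: By Cauchy integral formula: (1/(2pi*i)) * integral = f(a)
Step 3: f(6) = 6^5 = 7776

7776


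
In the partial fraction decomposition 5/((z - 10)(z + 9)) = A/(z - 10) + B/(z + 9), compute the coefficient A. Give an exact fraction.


Step 1: Multiply both sides by (z - 10) and set z = 10
Step 2: A = 5 / (10 + 9)
Step 3: A = 5 / 19
Step 4: A = 5/19

5/19


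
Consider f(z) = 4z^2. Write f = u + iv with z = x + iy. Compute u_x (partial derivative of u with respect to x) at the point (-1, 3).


Step 1: f(z) = 4(x+iy)^2 + 0
Step 2: u = 4(x^2 - y^2) + 0
Step 3: u_x = 8x + 0
Step 4: At (-1, 3): u_x = -8 + 0 = -8

-8


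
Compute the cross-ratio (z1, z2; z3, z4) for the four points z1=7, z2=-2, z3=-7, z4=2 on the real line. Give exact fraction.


Step 1: (z1-z3)(z2-z4) = 14 * (-4) = -56
Step 2: (z1-z4)(z2-z3) = 5 * 5 = 25
Step 3: Cross-ratio = -56/25 = -56/25

-56/25


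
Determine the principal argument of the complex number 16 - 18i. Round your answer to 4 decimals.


Step 1: z = 16 - 18i
Step 2: arg(z) = atan2(-18, 16)
Step 3: arg(z) = -0.8442

-0.8442


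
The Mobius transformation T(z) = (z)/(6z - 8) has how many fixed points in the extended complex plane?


Step 1: Fixed points satisfy T(z) = z
Step 2: 6z^2 - 9z = 0
Step 3: Discriminant = (-9)^2 - 4*6*0 = 81
Step 4: Number of fixed points = 2

2


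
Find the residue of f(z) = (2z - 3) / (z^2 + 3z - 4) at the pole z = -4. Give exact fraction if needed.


Step 1: Q(z) = z^2 + 3z - 4 = (z + 4)(z - 1)
Step 2: Q'(z) = 2z + 3
Step 3: Q'(-4) = -5, P(-4) = -11
Step 4: Res = P(-4)/Q'(-4) = -11/(-5) = 11/5

11/5


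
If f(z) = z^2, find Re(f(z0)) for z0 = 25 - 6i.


Step 1: z0 = 25 - 6i
Step 2: z0^2 = 25^2 - (-6)^2 - 300i
Step 3: real part = 625 - 36 = 589

589


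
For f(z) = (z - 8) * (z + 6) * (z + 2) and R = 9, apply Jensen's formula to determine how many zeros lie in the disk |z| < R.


Jensen's formula: (1/2pi)*integral log|f(Re^it)|dt = log|f(0)| + sum_{|a_k|<R} log(R/|a_k|)
Step 1: f(0) = (-8) * 6 * 2 = -96
Step 2: log|f(0)| = log|8| + log|-6| + log|-2| = 4.5643
Step 3: Zeros inside |z| < 9: 8, -6, -2
Step 4: Jensen sum = log(9/8) + log(9/6) + log(9/2) = 2.0273
Step 5: n(R) = number of terms in the Jensen sum = count of zeros inside |z| < 9 = 3

3


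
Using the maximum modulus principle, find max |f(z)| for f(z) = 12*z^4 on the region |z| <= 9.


Step 1: On |z| = 9, |f(z)| = 12 * |z|^4 = 12 * 9^4
Step 2: By maximum modulus principle, maximum is on boundary.
Step 3: Maximum = 12 * 6561 = 78732

78732


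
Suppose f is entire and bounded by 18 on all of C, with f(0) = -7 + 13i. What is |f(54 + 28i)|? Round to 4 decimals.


Step 1: By Liouville's theorem, a bounded entire function is constant.
Step 2: f(z) = f(0) = -7 + 13i for all z.
Step 3: |f(w)| = |-7 + 13i| = sqrt(49 + 169)
Step 4: = 14.7648

14.7648


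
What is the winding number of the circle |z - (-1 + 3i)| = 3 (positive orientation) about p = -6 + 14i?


Step 1: Center c = (-1, 3), radius = 3
Step 2: |p - c|^2 = (-5)^2 + 11^2 = 146
Step 3: r^2 = 9
Step 4: |p-c| > r so winding number = 0

0


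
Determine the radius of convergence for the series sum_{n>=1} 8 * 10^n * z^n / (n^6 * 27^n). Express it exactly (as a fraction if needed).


Step 1: General term a_n = 8 * 10^n / (n^6 * 27^n)
Step 2: By the root test, |a_n|^(1/n) = 8^(1/n) * 10 / (n^(6/n) * 27) -> 10/27 as n -> infinity (since 8^(1/n) -> 1 and n^(6/n) -> 1)
Step 3: R = 1/lim|a_n|^(1/n) = 27/10

27/10


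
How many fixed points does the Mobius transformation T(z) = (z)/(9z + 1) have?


Step 1: Fixed points satisfy T(z) = z
Step 2: 9z^2 = 0
Step 3: Discriminant = 0^2 - 4*9*0 = 0
Step 4: Number of fixed points = 1

1


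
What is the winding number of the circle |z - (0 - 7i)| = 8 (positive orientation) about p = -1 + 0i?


Step 1: Center c = (0, -7), radius = 8
Step 2: |p - c|^2 = (-1)^2 + 7^2 = 50
Step 3: r^2 = 64
Step 4: |p-c| < r so winding number = 1

1


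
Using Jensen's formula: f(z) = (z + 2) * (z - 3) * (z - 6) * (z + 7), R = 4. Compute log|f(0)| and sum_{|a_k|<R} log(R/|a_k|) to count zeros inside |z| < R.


Jensen's formula: (1/2pi)*integral log|f(Re^it)|dt = log|f(0)| + sum_{|a_k|<R} log(R/|a_k|)
Step 1: f(0) = 2 * (-3) * (-6) * 7 = 252
Step 2: log|f(0)| = log|-2| + log|3| + log|6| + log|-7| = 5.5294
Step 3: Zeros inside |z| < 4: -2, 3
Step 4: Jensen sum = log(4/2) + log(4/3) = 0.9808
Step 5: n(R) = number of terms in the Jensen sum = count of zeros inside |z| < 4 = 2

2


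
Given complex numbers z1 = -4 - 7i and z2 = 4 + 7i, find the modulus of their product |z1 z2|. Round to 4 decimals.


Step 1: |z1| = sqrt((-4)^2 + (-7)^2) = sqrt(65)
Step 2: |z2| = sqrt(4^2 + 7^2) = sqrt(65)
Step 3: |z1*z2| = |z1|*|z2| = sqrt(65) * sqrt(65) = sqrt(65 * 65) = sqrt(4225)
Step 4: = 65.0

65.0


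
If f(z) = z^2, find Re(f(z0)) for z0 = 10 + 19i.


Step 1: z0 = 10 + 19i
Step 2: z0^2 = 10^2 - 19^2 + 380i
Step 3: real part = 100 - 361 = -261

-261


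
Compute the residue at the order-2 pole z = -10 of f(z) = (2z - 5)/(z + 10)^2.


Step 1: Pole of order 2 at z = -10
Step 2: Res = lim d/dz [(z + 10)^2 * f(z)] as z -> -10
Step 3: (z + 10)^2 * f(z) = 2z - 5
Step 4: d/dz[2z - 5] = 2

2


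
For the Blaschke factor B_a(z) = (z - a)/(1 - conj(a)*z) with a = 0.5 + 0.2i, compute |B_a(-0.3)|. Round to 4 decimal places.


Step 1: Numerator z0 - a = -0.3 - (0.5 + 0.2i) = -0.8 - 0.2i
Step 2: Denominator 1 - conj(a)*z0 = 1 - (0.5 - 0.2i)*(-0.3) = 1.15 - 0.06i
Step 3: |z0 - a|^2 = (-0.8)^2 + (-0.2)^2 = 0.68; |1 - conj(a)*z0|^2 = 1.15^2 + (-0.06)^2 = 1.3261
Step 4: |B_a(-0.3)| = sqrt(0.68 / 1.3261) = sqrt(0.512782)
Step 5: = 0.7161

0.7161


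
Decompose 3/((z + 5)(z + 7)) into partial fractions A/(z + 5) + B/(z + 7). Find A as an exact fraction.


Step 1: Multiply both sides by (z + 5) and set z = -5
Step 2: A = 3 / (-5 + 7)
Step 3: A = 3 / 2
Step 4: A = 3/2

3/2


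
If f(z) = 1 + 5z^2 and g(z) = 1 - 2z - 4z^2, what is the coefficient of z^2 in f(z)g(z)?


Step 1: z^2 term in f*g comes from: (1)*(-4z^2) + (0)*(-2z) + (5z^2)*(1)
Step 2: = -4 + 0 + 5
Step 3: = 1

1


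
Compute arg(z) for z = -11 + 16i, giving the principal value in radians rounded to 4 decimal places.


Step 1: z = -11 + 16i
Step 2: arg(z) = atan2(16, -11)
Step 3: arg(z) = 2.1731

2.1731


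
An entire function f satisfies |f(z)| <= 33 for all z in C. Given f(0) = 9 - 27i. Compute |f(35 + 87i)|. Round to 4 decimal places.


Step 1: By Liouville's theorem, a bounded entire function is constant.
Step 2: f(z) = f(0) = 9 - 27i for all z.
Step 3: |f(w)| = |9 - 27i| = sqrt(81 + 729)
Step 4: = 28.4605

28.4605
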